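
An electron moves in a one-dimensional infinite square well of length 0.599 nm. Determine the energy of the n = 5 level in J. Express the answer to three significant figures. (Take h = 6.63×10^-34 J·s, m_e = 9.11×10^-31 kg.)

E_5 = 4.20×10^-18 J

For an infinite well E_n = n²h²/(8m_eL²), so E_1 = h²/(8m_eL²) = (6.63×10^-34)²/(8·9.11×10^-31·(5.99×10^-10 m)²) = 1.681×10^-19 J.
Then E_5 = 5²·E_1 = 25·1.681×10^-19 J = 4.20×10^-18 J.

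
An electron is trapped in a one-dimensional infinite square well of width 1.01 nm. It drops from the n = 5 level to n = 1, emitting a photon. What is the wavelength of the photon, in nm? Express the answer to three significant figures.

λ = 140 nm

E_1 = h²/(8m_eL²) = 5.906×10^-20 J, so ΔE = (5² − 1²)E_1 = 1.417×10^-18 J.
λ = hc/ΔE = (6.626×10^-34·2.998×10^8)/1.417×10^-18 = 1.40×10^-7 m = 140 nm.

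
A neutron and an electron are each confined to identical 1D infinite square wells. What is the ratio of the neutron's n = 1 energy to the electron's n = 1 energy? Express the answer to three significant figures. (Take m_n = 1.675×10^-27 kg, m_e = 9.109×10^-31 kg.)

E_n ∝ 1/m at fixed n and L, so the ratio is m_e/m_n = 9.109×10^-31/1.675×10^-27 = 5.44×10^-4.

5.44×10^-4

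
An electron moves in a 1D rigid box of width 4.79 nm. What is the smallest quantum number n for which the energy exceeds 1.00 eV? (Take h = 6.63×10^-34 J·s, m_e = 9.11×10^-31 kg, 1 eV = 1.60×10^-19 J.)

E_1 = h²/(8m_eL²) = 2.629×10^-21 J = 0.01643 eV.
Need n² > 1.00/0.01643 = 60.86, i.e. n > 7.801.
The smallest integer satisfying this is n = 8.

n = 8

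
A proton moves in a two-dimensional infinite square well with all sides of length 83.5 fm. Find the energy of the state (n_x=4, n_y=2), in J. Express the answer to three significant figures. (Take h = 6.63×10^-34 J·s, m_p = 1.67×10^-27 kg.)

For a 2D rectangular well E = (h²/8m_p)·Σ n_i²/L_i² = (6.63×10^-34)²/(8·1.67×10^-27) · [4²/(83.5 fm)² + 2²/(83.5 fm)²].
Evaluating gives E = 9.44×10^-14 J.

E = 9.44×10^-14 J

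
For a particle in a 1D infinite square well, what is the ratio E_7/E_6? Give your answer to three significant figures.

1.36

E_n ∝ n², so E_7/E_6 = 7²/6² = 49/36 = 1.36.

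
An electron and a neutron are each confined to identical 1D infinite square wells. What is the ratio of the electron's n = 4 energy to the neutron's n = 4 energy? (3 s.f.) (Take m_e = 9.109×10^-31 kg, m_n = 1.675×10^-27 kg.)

1.84×10^3

E_n ∝ 1/m at fixed n and L, so the ratio is m_n/m_e = 1.675×10^-27/9.109×10^-31 = 1.84×10^3.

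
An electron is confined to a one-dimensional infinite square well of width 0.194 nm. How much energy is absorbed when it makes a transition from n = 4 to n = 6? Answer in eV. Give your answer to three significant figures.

E_1 = h²/(8m_eL²) = 1.601×10^-18 J.
|ΔE| = |4² − 6²|·E_1 = 20·1.601×10^-18 J = 3.202×10^-17 J = 200 eV.

|ΔE| = 200 eV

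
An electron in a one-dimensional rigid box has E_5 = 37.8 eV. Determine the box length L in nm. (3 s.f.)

L = 0.499 nm

From E_n = n²h²/(8m_eL²), L = n·h/√(8m_eE_n).
E_5 = 37.8 eV = 6.056×10^-18 J, so L = 5·6.626×10^-34/√(8·9.109×10^-31·6.056×10^-18) = 4.99×10^-10 m = 0.499 nm.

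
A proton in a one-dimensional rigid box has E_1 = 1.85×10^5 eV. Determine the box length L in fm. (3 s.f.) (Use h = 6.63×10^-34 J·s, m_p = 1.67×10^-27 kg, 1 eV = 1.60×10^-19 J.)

L = 33.3 fm

From E_n = n²h²/(8m_pL²), L = n·h/√(8m_pE_n).
E_1 = 1.85×10^5 eV = 2.960×10^-14 J, so L = 1·6.63×10^-34/√(8·1.67×10^-27·2.960×10^-14) = 3.33×10^-14 m = 33.3 fm.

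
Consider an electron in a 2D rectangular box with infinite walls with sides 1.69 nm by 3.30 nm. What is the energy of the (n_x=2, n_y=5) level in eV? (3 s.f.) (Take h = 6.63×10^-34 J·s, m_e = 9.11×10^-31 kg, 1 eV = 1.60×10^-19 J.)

E = 1.39 eV

For a 2D rectangular well E = (h²/8m_e)·Σ n_i²/L_i² = (6.63×10^-34)²/(8·9.11×10^-31) · [2²/(1.69 nm)² + 5²/(3.30 nm)²].
Evaluating gives E = 2.229×10^-19 J = 1.39 eV.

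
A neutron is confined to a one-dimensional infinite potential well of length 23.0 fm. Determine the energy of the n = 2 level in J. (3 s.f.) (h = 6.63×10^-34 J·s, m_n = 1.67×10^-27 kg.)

E_2 = 2.49×10^-13 J

For an infinite well E_n = n²h²/(8m_nL²), so E_1 = h²/(8m_nL²) = (6.63×10^-34)²/(8·1.67×10^-27·(2.30×10^-14 m)²) = 6.220×10^-14 J.
Then E_2 = 2²·E_1 = 4·6.220×10^-14 J = 2.49×10^-13 J.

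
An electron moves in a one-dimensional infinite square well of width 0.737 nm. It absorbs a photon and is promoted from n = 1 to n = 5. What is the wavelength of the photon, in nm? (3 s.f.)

E_1 = h²/(8m_eL²) = 1.109×10^-19 J, so ΔE = (5² − 1²)E_1 = 2.662×10^-18 J.
λ = hc/ΔE = (6.626×10^-34·2.998×10^8)/2.662×10^-18 = 7.46×10^-8 m = 74.6 nm.

λ = 74.6 nm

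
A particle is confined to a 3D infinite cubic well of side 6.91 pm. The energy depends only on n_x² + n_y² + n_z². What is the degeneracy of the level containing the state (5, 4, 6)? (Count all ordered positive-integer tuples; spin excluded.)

The level has n_x² + n_y² + n_z² = 77. The ordered positive-integer solutions are (2, 3, 8), (2, 8, 3), (3, 2, 8), (3, 8, 2), (4, 5, 6), (4, 6, 5), (5, 4, 6), (5, 6, 4), (6, 4, 5), (6, 5, 4), (8, 2, 3), (8, 3, 2).
That gives 12 states.

degeneracy = 12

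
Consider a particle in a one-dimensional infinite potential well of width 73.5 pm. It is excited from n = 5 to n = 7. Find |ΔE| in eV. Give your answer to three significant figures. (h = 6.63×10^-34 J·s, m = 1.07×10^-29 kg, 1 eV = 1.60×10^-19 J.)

|ΔE| = 143 eV

E_1 = h²/(8mL²) = 9.506×10^-19 J.
|ΔE| = |5² − 7²|·E_1 = 24·9.506×10^-19 J = 2.281×10^-17 J = 143 eV.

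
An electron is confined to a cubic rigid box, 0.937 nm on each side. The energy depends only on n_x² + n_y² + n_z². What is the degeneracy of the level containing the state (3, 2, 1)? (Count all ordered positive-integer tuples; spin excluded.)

The level has n_x² + n_y² + n_z² = 14. The ordered positive-integer solutions are (1, 2, 3), (1, 3, 2), (2, 1, 3), (2, 3, 1), (3, 1, 2), (3, 2, 1).
That gives 6 states.

degeneracy = 6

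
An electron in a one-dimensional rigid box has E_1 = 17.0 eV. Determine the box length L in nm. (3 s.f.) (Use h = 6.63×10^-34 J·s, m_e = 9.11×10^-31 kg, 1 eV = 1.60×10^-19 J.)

L = 0.149 nm

From E_n = n²h²/(8m_eL²), L = n·h/√(8m_eE_n).
E_1 = 17.0 eV = 2.720×10^-18 J, so L = 1·6.63×10^-34/√(8·9.11×10^-31·2.720×10^-18) = 1.49×10^-10 m = 0.149 nm.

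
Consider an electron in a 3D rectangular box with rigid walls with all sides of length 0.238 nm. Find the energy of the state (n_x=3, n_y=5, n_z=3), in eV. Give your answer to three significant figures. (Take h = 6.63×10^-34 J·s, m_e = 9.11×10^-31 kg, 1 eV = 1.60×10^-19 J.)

For a 3D rectangular well E = (h²/8m_e)·Σ n_i²/L_i² = (6.63×10^-34)²/(8·9.11×10^-31) · [3²/(0.238 nm)² + 5²/(0.238 nm)² + 3²/(0.238 nm)²].
Evaluating gives E = 4.579×10^-17 J = 286 eV.

E = 286 eV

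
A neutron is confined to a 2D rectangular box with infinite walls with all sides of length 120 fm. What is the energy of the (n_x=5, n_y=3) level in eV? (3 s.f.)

For a 2D rectangular well E = (h²/8m_n)·Σ n_i²/L_i² = (6.626×10^-34)²/(8·1.675×10^-27) · [5²/(120 fm)² + 3²/(120 fm)²].
Evaluating gives E = 7.736×10^-14 J = 4.83×10^5 eV.

E = 4.83×10^5 eV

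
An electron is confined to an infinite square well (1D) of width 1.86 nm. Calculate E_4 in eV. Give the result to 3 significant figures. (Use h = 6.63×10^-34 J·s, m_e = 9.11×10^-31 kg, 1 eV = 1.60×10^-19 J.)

For an infinite well E_n = n²h²/(8m_eL²), so E_1 = h²/(8m_eL²) = (6.63×10^-34)²/(8·9.11×10^-31·(1.86×10^-9 m)²) = 1.743×10^-20 J.
Then E_4 = 4²·E_1 = 16·1.743×10^-20 J = 2.789×10^-19 J.
Converting, E_4 = 2.789×10^-19 J / (1.60×10^-19 J/eV) = 1.74 eV.

E_4 = 1.74 eV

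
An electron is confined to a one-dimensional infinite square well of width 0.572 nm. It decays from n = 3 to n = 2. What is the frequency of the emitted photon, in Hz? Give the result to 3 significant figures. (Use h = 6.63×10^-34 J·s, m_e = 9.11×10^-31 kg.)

E_1 = h²/(8m_eL²) = 1.843×10^-19 J and ΔE = (3² − 2²)E_1 = 9.215×10^-19 J.
f = ΔE/h = 9.215×10^-19/6.63×10^-34 = 1.39×10^15 Hz.

f = 1.39×10^15 Hz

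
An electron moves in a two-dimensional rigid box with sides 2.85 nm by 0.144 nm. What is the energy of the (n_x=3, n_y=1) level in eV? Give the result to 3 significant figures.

For a 2D rectangular well E = (h²/8m_e)·Σ n_i²/L_i² = (6.626×10^-34)²/(8·9.109×10^-31) · [3²/(2.85 nm)² + 1²/(0.144 nm)²].
Evaluating gives E = 2.972×10^-18 J = 18.6 eV.

E = 18.6 eV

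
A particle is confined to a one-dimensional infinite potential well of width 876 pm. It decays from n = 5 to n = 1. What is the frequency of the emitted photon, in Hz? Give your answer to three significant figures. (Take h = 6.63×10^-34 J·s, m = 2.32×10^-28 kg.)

E_1 = h²/(8mL²) = 3.086×10^-22 J and ΔE = (5² − 1²)E_1 = 7.406×10^-21 J.
f = ΔE/h = 7.406×10^-21/6.63×10^-34 = 1.12×10^13 Hz.

f = 1.12×10^13 Hz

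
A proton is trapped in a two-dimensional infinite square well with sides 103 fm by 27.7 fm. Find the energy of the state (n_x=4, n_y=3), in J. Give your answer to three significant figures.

For a 2D rectangular well E = (h²/8m_p)·Σ n_i²/L_i² = (6.626×10^-34)²/(8·1.673×10^-27) · [4²/(103 fm)² + 3²/(27.7 fm)²].
Evaluating gives E = 4.34×10^-13 J.

E = 4.34×10^-13 J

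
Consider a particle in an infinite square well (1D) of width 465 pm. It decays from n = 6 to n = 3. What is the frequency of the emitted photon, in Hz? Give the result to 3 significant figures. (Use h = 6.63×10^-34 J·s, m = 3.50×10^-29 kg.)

f = 2.96×10^14 Hz

E_1 = h²/(8mL²) = 7.260×10^-21 J and ΔE = (6² − 3²)E_1 = 1.960×10^-19 J.
f = ΔE/h = 1.960×10^-19/6.63×10^-34 = 2.96×10^14 Hz.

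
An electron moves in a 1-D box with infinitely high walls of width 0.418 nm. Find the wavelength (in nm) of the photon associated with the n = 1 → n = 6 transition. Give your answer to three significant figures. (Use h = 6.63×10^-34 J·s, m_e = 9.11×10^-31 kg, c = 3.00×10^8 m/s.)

λ = 16.5 nm

E_1 = h²/(8m_eL²) = 3.452×10^-19 J, so ΔE = (6² − 1²)E_1 = 1.208×10^-17 J.
λ = hc/ΔE = (6.63×10^-34·3.00×10^8)/1.208×10^-17 = 1.65×10^-8 m = 16.5 nm.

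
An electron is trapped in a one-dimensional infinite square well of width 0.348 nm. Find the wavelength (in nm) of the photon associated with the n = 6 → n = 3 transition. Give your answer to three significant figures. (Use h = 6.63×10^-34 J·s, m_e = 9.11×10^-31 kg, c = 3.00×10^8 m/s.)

E_1 = h²/(8m_eL²) = 4.980×10^-19 J, so ΔE = (6² − 3²)E_1 = 1.345×10^-17 J.
λ = hc/ΔE = (6.63×10^-34·3.00×10^8)/1.345×10^-17 = 1.48×10^-8 m = 14.8 nm.

λ = 14.8 nm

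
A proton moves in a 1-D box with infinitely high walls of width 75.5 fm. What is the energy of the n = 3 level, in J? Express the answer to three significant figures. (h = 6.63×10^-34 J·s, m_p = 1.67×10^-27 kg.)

E_3 = 5.19×10^-14 J

For an infinite well E_n = n²h²/(8m_pL²), so E_1 = h²/(8m_pL²) = (6.63×10^-34)²/(8·1.67×10^-27·(7.55×10^-14 m)²) = 5.772×10^-15 J.
Then E_3 = 3²·E_1 = 9·5.772×10^-15 J = 5.19×10^-14 J.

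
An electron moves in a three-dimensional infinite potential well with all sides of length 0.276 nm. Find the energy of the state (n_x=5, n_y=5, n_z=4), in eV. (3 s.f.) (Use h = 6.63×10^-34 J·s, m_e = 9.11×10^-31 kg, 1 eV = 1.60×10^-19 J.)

E = 327 eV

For a 3D rectangular well E = (h²/8m_e)·Σ n_i²/L_i² = (6.63×10^-34)²/(8·9.11×10^-31) · [5²/(0.276 nm)² + 5²/(0.276 nm)² + 4²/(0.276 nm)²].
Evaluating gives E = 5.226×10^-17 J = 327 eV.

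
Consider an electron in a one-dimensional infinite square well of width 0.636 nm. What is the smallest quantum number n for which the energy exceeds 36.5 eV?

n = 7

E_1 = h²/(8m_eL²) = 1.489×10^-19 J = 0.9295 eV.
Need n² > 36.5/0.9295 = 39.27, i.e. n > 6.267.
The smallest integer satisfying this is n = 7.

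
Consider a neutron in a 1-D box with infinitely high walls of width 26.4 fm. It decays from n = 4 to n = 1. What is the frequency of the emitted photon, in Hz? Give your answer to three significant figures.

f = 1.06×10^21 Hz

E_1 = h²/(8m_nL²) = 4.701×10^-14 J and ΔE = (4² − 1²)E_1 = 7.051×10^-13 J.
f = ΔE/h = 7.051×10^-13/6.626×10^-34 = 1.06×10^21 Hz.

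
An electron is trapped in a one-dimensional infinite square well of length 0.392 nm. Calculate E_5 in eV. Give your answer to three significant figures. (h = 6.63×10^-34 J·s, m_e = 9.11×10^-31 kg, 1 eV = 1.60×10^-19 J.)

For an infinite well E_n = n²h²/(8m_eL²), so E_1 = h²/(8m_eL²) = (6.63×10^-34)²/(8·9.11×10^-31·(3.92×10^-10 m)²) = 3.925×10^-19 J.
Then E_5 = 5²·E_1 = 25·3.925×10^-19 J = 9.812×10^-18 J.
Converting, E_5 = 9.812×10^-18 J / (1.60×10^-19 J/eV) = 61.3 eV.

E_5 = 61.3 eV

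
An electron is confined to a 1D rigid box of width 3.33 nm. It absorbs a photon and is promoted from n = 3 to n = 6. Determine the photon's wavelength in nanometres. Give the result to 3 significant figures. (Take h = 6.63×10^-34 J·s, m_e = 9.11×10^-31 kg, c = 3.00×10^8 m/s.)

λ = 1.35×10^3 nm

E_1 = h²/(8m_eL²) = 5.439×10^-21 J, so ΔE = (6² − 3²)E_1 = 1.469×10^-19 J.
λ = hc/ΔE = (6.63×10^-34·3.00×10^8)/1.469×10^-19 = 1.35×10^-6 m = 1.35×10^3 nm.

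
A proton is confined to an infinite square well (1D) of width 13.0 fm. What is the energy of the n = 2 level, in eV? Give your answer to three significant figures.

For an infinite well E_n = n²h²/(8m_pL²), so E_1 = h²/(8m_pL²) = (6.626×10^-34)²/(8·1.673×10^-27·(1.30×10^-14 m)²) = 1.941×10^-13 J.
Then E_2 = 2²·E_1 = 4·1.941×10^-13 J = 7.764×10^-13 J.
Converting, E_2 = 7.764×10^-13 J / (1.602×10^-19 J/eV) = 4.85×10^6 eV.

E_2 = 4.85×10^6 eV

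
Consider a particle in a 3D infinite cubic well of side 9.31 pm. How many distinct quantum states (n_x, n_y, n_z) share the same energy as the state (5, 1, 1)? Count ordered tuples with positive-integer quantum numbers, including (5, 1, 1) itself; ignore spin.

The level has n_x² + n_y² + n_z² = 27. The ordered positive-integer solutions are (1, 1, 5), (1, 5, 1), (3, 3, 3), (5, 1, 1).
That gives 4 states.

degeneracy = 4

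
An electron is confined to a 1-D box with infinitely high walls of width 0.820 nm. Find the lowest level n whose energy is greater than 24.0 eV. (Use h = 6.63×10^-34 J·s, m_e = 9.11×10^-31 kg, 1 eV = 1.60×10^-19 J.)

E_1 = h²/(8m_eL²) = 8.970×10^-20 J = 0.5606 eV.
Need n² > 24.0/0.5606 = 42.81, i.e. n > 6.543.
The smallest integer satisfying this is n = 7.

n = 7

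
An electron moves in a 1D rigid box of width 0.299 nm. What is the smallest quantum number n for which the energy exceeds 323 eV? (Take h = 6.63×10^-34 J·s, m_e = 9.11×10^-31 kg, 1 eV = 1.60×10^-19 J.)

E_1 = h²/(8m_eL²) = 6.746×10^-19 J = 4.216 eV.
Need n² > 323/4.216 = 76.61, i.e. n > 8.753.
The smallest integer satisfying this is n = 9.

n = 9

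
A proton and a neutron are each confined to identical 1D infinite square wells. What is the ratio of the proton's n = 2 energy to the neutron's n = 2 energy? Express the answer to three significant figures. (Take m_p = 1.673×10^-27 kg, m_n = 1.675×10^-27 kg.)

E_n ∝ 1/m at fixed n and L, so the ratio is m_n/m_p = 1.675×10^-27/1.673×10^-27 = 1.00.

1.00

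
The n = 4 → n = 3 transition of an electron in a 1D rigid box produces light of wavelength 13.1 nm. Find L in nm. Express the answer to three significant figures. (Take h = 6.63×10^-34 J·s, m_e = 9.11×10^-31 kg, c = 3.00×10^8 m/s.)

The photon carries ΔE = hc/λ = 6.63×10^-34·3.00×10^8/1.31×10^-8 m = 1.518×10^-17 J.
Since ΔE = (4² − 3²)E_1, E_1 = 2.169×10^-18 J, and L = h/√(8m_eE_1) = 1.67×10^-10 m = 0.167 nm.

L = 0.167 nm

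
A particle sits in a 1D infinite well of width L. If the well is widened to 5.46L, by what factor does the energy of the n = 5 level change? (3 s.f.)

E_n ∝ 1/L², so the energy scales by 1/5.46² = 0.0335.

0.0335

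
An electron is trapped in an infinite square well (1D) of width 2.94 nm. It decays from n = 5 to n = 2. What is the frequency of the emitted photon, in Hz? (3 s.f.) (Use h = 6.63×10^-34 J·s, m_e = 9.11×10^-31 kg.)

f = 2.21×10^14 Hz

E_1 = h²/(8m_eL²) = 6.978×10^-21 J and ΔE = (5² − 2²)E_1 = 1.465×10^-19 J.
f = ΔE/h = 1.465×10^-19/6.63×10^-34 = 2.21×10^14 Hz.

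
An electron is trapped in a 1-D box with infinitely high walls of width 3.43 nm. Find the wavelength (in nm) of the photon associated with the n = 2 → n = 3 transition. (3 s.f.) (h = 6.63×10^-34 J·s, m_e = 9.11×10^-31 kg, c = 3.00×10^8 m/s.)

λ = 7.76×10^3 nm

E_1 = h²/(8m_eL²) = 5.127×10^-21 J, so ΔE = (3² − 2²)E_1 = 2.564×10^-20 J.
λ = hc/ΔE = (6.63×10^-34·3.00×10^8)/2.564×10^-20 = 7.76×10^-6 m = 7.76×10^3 nm.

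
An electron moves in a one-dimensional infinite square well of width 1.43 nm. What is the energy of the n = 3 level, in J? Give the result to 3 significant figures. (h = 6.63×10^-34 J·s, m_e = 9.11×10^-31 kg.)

For an infinite well E_n = n²h²/(8m_eL²), so E_1 = h²/(8m_eL²) = (6.63×10^-34)²/(8·9.11×10^-31·(1.43×10^-9 m)²) = 2.949×10^-20 J.
Then E_3 = 3²·E_1 = 9·2.949×10^-20 J = 2.65×10^-19 J.

E_3 = 2.65×10^-19 J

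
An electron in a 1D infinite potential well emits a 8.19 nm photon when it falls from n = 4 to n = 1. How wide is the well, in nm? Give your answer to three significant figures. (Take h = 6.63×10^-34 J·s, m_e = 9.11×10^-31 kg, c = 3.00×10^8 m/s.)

L = 0.193 nm

The photon carries ΔE = hc/λ = 6.63×10^-34·3.00×10^8/8.19×10^-9 m = 2.429×10^-17 J.
Since ΔE = (4² − 1²)E_1, E_1 = 1.619×10^-18 J, and L = h/√(8m_eE_1) = 1.93×10^-10 m = 0.193 nm.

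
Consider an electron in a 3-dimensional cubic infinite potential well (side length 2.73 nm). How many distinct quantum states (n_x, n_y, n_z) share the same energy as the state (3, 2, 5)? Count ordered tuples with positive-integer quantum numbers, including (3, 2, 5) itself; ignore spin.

degeneracy = 9

The level has n_x² + n_y² + n_z² = 38. The ordered positive-integer solutions are (1, 1, 6), (1, 6, 1), (2, 3, 5), (2, 5, 3), (3, 2, 5), (3, 5, 2), (5, 2, 3), (5, 3, 2), (6, 1, 1).
That gives 9 states.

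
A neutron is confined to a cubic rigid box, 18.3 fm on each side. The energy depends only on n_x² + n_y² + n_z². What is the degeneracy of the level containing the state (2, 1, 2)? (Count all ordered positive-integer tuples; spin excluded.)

The level has n_x² + n_y² + n_z² = 9. The ordered positive-integer solutions are (1, 2, 2), (2, 1, 2), (2, 2, 1).
That gives 3 states.

degeneracy = 3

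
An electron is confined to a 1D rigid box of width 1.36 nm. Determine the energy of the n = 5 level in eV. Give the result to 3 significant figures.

E_5 = 5.08 eV

For an infinite well E_n = n²h²/(8m_eL²), so E_1 = h²/(8m_eL²) = (6.626×10^-34)²/(8·9.109×10^-31·(1.36×10^-9 m)²) = 3.257×10^-20 J.
Then E_5 = 5²·E_1 = 25·3.257×10^-20 J = 8.143×10^-19 J.
Converting, E_5 = 8.143×10^-19 J / (1.602×10^-19 J/eV) = 5.08 eV.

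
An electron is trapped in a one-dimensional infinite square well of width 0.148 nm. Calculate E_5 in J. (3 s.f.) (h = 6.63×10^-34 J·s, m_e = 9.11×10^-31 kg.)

For an infinite well E_n = n²h²/(8m_eL²), so E_1 = h²/(8m_eL²) = (6.63×10^-34)²/(8·9.11×10^-31·(1.48×10^-10 m)²) = 2.754×10^-18 J.
Then E_5 = 5²·E_1 = 25·2.754×10^-18 J = 6.88×10^-17 J.

E_5 = 6.88×10^-17 J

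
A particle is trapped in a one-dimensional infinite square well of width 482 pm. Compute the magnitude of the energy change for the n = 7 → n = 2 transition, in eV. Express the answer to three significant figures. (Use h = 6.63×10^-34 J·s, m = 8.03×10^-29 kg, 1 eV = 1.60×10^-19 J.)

|ΔE| = 0.828 eV

E_1 = h²/(8mL²) = 2.945×10^-21 J.
|ΔE| = |7² − 2²|·E_1 = 45·2.945×10^-21 J = 1.325×10^-19 J = 0.828 eV.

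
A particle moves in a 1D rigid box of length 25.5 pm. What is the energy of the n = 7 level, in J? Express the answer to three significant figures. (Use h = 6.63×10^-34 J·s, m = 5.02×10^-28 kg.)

For an infinite well E_n = n²h²/(8mL²), so E_1 = h²/(8mL²) = (6.63×10^-34)²/(8·5.02×10^-28·(2.55×10^-11 m)²) = 1.683×10^-19 J.
Then E_7 = 7²·E_1 = 49·1.683×10^-19 J = 8.25×10^-18 J.

E_7 = 8.25×10^-18 J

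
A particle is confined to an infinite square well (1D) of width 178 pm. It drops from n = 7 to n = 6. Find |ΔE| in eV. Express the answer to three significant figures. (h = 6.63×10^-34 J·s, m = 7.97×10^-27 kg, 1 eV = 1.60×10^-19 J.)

E_1 = h²/(8mL²) = 2.176×10^-22 J.
|ΔE| = |7² − 6²|·E_1 = 13·2.176×10^-22 J = 2.829×10^-21 J = 0.0177 eV.

|ΔE| = 0.0177 eV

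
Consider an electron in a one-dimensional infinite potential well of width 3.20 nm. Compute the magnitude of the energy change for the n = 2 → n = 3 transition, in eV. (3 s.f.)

|ΔE| = 0.184 eV

E_1 = h²/(8m_eL²) = 5.884×10^-21 J.
|ΔE| = |2² − 3²|·E_1 = 5·5.884×10^-21 J = 2.942×10^-20 J = 0.184 eV.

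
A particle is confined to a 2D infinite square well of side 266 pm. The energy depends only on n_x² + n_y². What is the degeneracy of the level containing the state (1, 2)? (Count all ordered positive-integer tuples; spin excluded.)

degeneracy = 2

The level has n_x² + n_y² = 5. The ordered positive-integer solutions are (1, 2), (2, 1).
That gives 2 states.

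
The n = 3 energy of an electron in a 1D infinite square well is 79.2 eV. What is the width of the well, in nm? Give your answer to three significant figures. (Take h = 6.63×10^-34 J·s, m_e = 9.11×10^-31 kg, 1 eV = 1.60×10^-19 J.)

L = 0.207 nm

From E_n = n²h²/(8m_eL²), L = n·h/√(8m_eE_n).
E_3 = 79.2 eV = 1.267×10^-17 J, so L = 3·6.63×10^-34/√(8·9.11×10^-31·1.267×10^-17) = 2.07×10^-10 m = 0.207 nm.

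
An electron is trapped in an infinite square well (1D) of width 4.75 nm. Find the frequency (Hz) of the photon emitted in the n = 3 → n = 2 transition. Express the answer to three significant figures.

E_1 = h²/(8m_eL²) = 2.670×10^-21 J and ΔE = (3² − 2²)E_1 = 1.335×10^-20 J.
f = ΔE/h = 1.335×10^-20/6.626×10^-34 = 2.01×10^13 Hz.

f = 2.01×10^13 Hz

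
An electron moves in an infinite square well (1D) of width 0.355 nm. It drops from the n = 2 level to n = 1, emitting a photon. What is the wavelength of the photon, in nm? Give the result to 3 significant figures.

λ = 139 nm

E_1 = h²/(8m_eL²) = 4.781×10^-19 J, so ΔE = (2² − 1²)E_1 = 1.434×10^-18 J.
λ = hc/ΔE = (6.626×10^-34·2.998×10^8)/1.434×10^-18 = 1.39×10^-7 m = 139 nm.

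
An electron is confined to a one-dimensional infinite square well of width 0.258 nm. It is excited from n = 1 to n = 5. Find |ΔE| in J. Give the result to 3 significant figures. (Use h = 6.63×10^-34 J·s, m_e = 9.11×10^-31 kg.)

|ΔE| = 2.17×10^-17 J

E_1 = h²/(8m_eL²) = 9.061×10^-19 J.
|ΔE| = |1² − 5²|·E_1 = 24·9.061×10^-19 J = 2.17×10^-17 J.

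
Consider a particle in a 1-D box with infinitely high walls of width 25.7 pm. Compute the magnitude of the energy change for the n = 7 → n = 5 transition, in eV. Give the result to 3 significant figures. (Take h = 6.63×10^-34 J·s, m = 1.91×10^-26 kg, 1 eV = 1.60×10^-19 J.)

|ΔE| = 0.653 eV

E_1 = h²/(8mL²) = 4.355×10^-21 J.
|ΔE| = |7² − 5²|·E_1 = 24·4.355×10^-21 J = 1.045×10^-19 J = 0.653 eV.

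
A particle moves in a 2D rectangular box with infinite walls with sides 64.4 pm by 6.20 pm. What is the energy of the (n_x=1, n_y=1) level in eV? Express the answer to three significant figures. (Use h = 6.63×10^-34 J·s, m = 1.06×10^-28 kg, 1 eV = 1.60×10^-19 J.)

For a 2D rectangular well E = (h²/8m)·Σ n_i²/L_i² = (6.63×10^-34)²/(8·1.06×10^-28) · [1²/(64.4 pm)² + 1²/(6.20 pm)²].
Evaluating gives E = 1.361×10^-17 J = 85.1 eV.

E = 85.1 eV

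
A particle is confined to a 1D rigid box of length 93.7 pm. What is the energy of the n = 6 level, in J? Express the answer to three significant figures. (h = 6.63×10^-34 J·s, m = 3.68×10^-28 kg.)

E_6 = 6.12×10^-19 J

For an infinite well E_n = n²h²/(8mL²), so E_1 = h²/(8mL²) = (6.63×10^-34)²/(8·3.68×10^-28·(9.37×10^-11 m)²) = 1.701×10^-20 J.
Then E_6 = 6²·E_1 = 36·1.701×10^-20 J = 6.12×10^-19 J.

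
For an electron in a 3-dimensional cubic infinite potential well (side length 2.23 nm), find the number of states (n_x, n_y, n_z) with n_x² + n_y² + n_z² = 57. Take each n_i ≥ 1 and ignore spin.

degeneracy = 6

The level has n_x² + n_y² + n_z² = 57. The ordered positive-integer solutions are (2, 2, 7), (2, 7, 2), (4, 4, 5), (4, 5, 4), (5, 4, 4), (7, 2, 2).
That gives 6 states.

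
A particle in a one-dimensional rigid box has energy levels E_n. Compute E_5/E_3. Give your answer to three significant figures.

2.78

E_n ∝ n², so E_5/E_3 = 5²/3² = 25/9 = 2.78.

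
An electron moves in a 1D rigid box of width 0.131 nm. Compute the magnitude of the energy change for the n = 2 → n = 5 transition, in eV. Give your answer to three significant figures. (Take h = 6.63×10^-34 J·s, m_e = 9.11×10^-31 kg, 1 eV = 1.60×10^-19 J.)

|ΔE| = 461 eV

E_1 = h²/(8m_eL²) = 3.515×10^-18 J.
|ΔE| = |2² − 5²|·E_1 = 21·3.515×10^-18 J = 7.381×10^-17 J = 461 eV.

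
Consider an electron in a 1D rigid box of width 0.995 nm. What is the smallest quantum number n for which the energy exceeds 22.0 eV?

n = 8

E_1 = h²/(8m_eL²) = 6.085×10^-20 J = 0.3798 eV.
Need n² > 22.0/0.3798 = 57.93, i.e. n > 7.611.
The smallest integer satisfying this is n = 8.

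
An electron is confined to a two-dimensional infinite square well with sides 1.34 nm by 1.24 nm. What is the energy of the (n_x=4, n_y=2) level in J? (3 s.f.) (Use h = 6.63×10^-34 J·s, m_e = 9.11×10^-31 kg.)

E = 6.94×10^-19 J

For a 2D rectangular well E = (h²/8m_e)·Σ n_i²/L_i² = (6.63×10^-34)²/(8·9.11×10^-31) · [4²/(1.34 nm)² + 2²/(1.24 nm)²].
Evaluating gives E = 6.94×10^-19 J.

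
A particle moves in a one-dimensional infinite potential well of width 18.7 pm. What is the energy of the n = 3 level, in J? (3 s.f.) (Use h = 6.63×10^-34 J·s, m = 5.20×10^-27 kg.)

E_3 = 2.72×10^-19 J

For an infinite well E_n = n²h²/(8mL²), so E_1 = h²/(8mL²) = (6.63×10^-34)²/(8·5.20×10^-27·(1.87×10^-11 m)²) = 3.022×10^-20 J.
Then E_3 = 3²·E_1 = 9·3.022×10^-20 J = 2.72×10^-19 J.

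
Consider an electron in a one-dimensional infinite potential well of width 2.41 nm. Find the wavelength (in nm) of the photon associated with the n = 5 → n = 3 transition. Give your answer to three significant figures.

λ = 1.20×10^3 nm

E_1 = h²/(8m_eL²) = 1.037×10^-20 J, so ΔE = (5² − 3²)E_1 = 1.659×10^-19 J.
λ = hc/ΔE = (6.626×10^-34·2.998×10^8)/1.659×10^-19 = 1.20×10^-6 m = 1.20×10^3 nm.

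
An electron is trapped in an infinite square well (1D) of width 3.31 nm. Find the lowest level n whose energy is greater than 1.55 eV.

n = 7

E_1 = h²/(8m_eL²) = 5.499×10^-21 J = 0.03433 eV.
Need n² > 1.55/0.03433 = 45.15, i.e. n > 6.719.
The smallest integer satisfying this is n = 7.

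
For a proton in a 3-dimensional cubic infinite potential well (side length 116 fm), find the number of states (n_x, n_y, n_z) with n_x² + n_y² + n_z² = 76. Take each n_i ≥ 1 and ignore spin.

degeneracy = 3

The level has n_x² + n_y² + n_z² = 76. The ordered positive-integer solutions are (2, 6, 6), (6, 2, 6), (6, 6, 2).
That gives 3 states.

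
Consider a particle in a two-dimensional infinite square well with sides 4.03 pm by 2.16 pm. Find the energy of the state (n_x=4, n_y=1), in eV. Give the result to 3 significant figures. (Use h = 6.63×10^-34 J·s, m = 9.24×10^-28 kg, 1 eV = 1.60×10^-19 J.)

E = 446 eV

For a 2D rectangular well E = (h²/8m)·Σ n_i²/L_i² = (6.63×10^-34)²/(8·9.24×10^-28) · [4²/(4.03 pm)² + 1²/(2.16 pm)²].
Evaluating gives E = 7.133×10^-17 J = 446 eV.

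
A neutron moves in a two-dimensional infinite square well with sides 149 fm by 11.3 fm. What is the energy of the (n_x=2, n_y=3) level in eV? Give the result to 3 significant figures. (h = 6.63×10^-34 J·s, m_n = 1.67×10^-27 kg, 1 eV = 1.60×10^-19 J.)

E = 1.45×10^7 eV

For a 2D rectangular well E = (h²/8m_n)·Σ n_i²/L_i² = (6.63×10^-34)²/(8·1.67×10^-27) · [2²/(149 fm)² + 3²/(11.3 fm)²].
Evaluating gives E = 2.325×10^-12 J = 1.45×10^7 eV.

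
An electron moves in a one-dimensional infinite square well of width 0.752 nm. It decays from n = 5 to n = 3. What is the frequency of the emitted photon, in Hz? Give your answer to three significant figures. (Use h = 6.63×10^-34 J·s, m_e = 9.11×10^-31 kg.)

E_1 = h²/(8m_eL²) = 1.067×10^-19 J and ΔE = (5² − 3²)E_1 = 1.707×10^-18 J.
f = ΔE/h = 1.707×10^-18/6.63×10^-34 = 2.57×10^15 Hz.

f = 2.57×10^15 Hz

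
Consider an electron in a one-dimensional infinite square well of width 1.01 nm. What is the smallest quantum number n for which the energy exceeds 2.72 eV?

E_1 = h²/(8m_eL²) = 5.906×10^-20 J = 0.3687 eV.
Need n² > 2.72/0.3687 = 7.377, i.e. n > 2.716.
The smallest integer satisfying this is n = 3.

n = 3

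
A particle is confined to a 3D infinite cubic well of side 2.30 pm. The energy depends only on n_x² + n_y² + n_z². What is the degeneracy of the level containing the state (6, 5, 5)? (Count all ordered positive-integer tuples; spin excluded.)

degeneracy = 15

The level has n_x² + n_y² + n_z² = 86. The ordered positive-integer solutions are (1, 2, 9), (1, 6, 7), (1, 7, 6), (1, 9, 2), (2, 1, 9), (2, 9, 1), (5, 5, 6), (5, 6, 5), (6, 1, 7), (6, 5, 5), (6, 7, 1), (7, 1, 6), (7, 6, 1), (9, 1, 2), (9, 2, 1).
That gives 15 states.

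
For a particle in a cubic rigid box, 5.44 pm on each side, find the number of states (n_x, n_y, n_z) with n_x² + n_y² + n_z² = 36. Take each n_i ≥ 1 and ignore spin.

degeneracy = 3

The level has n_x² + n_y² + n_z² = 36. The ordered positive-integer solutions are (2, 4, 4), (4, 2, 4), (4, 4, 2).
That gives 3 states.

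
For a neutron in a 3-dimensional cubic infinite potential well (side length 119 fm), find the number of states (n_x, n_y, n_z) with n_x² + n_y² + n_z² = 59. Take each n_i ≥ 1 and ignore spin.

The level has n_x² + n_y² + n_z² = 59. The ordered positive-integer solutions are (1, 3, 7), (1, 7, 3), (3, 1, 7), (3, 5, 5), (3, 7, 1), (5, 3, 5), (5, 5, 3), (7, 1, 3), (7, 3, 1).
That gives 9 states.

degeneracy = 9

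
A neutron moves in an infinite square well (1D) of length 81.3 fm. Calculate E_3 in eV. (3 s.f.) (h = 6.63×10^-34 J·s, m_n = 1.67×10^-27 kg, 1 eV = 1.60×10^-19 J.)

E_3 = 2.80×10^5 eV

For an infinite well E_n = n²h²/(8m_nL²), so E_1 = h²/(8m_nL²) = (6.63×10^-34)²/(8·1.67×10^-27·(8.13×10^-14 m)²) = 4.978×10^-15 J.
Then E_3 = 3²·E_1 = 9·4.978×10^-15 J = 4.480×10^-14 J.
Converting, E_3 = 4.480×10^-14 J / (1.60×10^-19 J/eV) = 2.80×10^5 eV.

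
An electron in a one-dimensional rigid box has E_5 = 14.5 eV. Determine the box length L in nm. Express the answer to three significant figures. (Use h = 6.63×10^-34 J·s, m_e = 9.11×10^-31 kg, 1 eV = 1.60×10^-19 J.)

L = 0.806 nm

From E_n = n²h²/(8m_eL²), L = n·h/√(8m_eE_n).
E_5 = 14.5 eV = 2.320×10^-18 J, so L = 5·6.63×10^-34/√(8·9.11×10^-31·2.320×10^-18) = 8.06×10^-10 m = 0.806 nm.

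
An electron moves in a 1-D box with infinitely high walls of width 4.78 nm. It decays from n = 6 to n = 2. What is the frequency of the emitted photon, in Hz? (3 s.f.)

f = 1.27×10^14 Hz

E_1 = h²/(8m_eL²) = 2.637×10^-21 J and ΔE = (6² − 2²)E_1 = 8.438×10^-20 J.
f = ΔE/h = 8.438×10^-20/6.626×10^-34 = 1.27×10^14 Hz.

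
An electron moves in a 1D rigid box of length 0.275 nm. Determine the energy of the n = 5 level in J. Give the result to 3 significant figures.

For an infinite well E_n = n²h²/(8m_eL²), so E_1 = h²/(8m_eL²) = (6.626×10^-34)²/(8·9.109×10^-31·(2.75×10^-10 m)²) = 7.967×10^-19 J.
Then E_5 = 5²·E_1 = 25·7.967×10^-19 J = 1.99×10^-17 J.

E_5 = 1.99×10^-17 J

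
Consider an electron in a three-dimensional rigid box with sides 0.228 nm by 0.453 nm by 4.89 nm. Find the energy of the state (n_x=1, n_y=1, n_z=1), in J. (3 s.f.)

E = 1.46×10^-18 J

For a 3D rectangular well E = (h²/8m_e)·Σ n_i²/L_i² = (6.626×10^-34)²/(8·9.109×10^-31) · [1²/(0.228 nm)² + 1²/(0.453 nm)² + 1²/(4.89 nm)²].
Evaluating gives E = 1.46×10^-18 J.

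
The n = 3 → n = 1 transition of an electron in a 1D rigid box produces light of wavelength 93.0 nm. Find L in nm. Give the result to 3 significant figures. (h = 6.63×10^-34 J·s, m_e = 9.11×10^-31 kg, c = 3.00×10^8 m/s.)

The photon carries ΔE = hc/λ = 6.63×10^-34·3.00×10^8/9.30×10^-8 m = 2.139×10^-18 J.
Since ΔE = (3² − 1²)E_1, E_1 = 2.674×10^-19 J, and L = h/√(8m_eE_1) = 4.75×10^-10 m = 0.475 nm.

L = 0.475 nm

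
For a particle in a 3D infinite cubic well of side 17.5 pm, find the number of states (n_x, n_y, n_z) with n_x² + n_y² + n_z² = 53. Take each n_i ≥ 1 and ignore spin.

The level has n_x² + n_y² + n_z² = 53. The ordered positive-integer solutions are (1, 4, 6), (1, 6, 4), (4, 1, 6), (4, 6, 1), (6, 1, 4), (6, 4, 1).
That gives 6 states.

degeneracy = 6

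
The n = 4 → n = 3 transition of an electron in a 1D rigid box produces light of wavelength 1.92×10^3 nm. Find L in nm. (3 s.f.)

The photon carries ΔE = hc/λ = 6.626×10^-34·2.998×10^8/1.92×10^-6 m = 1.035×10^-19 J.
Since ΔE = (4² − 3²)E_1, E_1 = 1.479×10^-20 J, and L = h/√(8m_eE_1) = 2.02×10^-9 m = 2.02 nm.

L = 2.02 nm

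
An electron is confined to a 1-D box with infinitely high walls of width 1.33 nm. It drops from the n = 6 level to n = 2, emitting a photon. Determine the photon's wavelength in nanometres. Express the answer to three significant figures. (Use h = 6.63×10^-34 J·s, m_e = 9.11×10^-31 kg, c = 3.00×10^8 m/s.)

E_1 = h²/(8m_eL²) = 3.410×10^-20 J, so ΔE = (6² − 2²)E_1 = 1.091×10^-18 J.
λ = hc/ΔE = (6.63×10^-34·3.00×10^8)/1.091×10^-18 = 1.82×10^-7 m = 182 nm.

λ = 182 nm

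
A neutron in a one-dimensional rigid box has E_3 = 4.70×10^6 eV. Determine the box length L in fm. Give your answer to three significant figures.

L = 19.8 fm

From E_n = n²h²/(8m_nL²), L = n·h/√(8m_nE_n).
E_3 = 4.70×10^6 eV = 7.529×10^-13 J, so L = 3·6.626×10^-34/√(8·1.675×10^-27·7.529×10^-13) = 1.98×10^-14 m = 19.8 fm.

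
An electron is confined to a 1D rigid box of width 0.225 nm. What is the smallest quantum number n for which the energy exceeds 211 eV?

E_1 = h²/(8m_eL²) = 1.190×10^-18 J = 7.428 eV.
Need n² > 211/7.428 = 28.41, i.e. n > 5.330.
The smallest integer satisfying this is n = 6.

n = 6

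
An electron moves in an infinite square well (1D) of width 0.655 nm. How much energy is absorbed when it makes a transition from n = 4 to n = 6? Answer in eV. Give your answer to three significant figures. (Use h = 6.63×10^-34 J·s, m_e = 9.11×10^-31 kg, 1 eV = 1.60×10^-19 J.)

|ΔE| = 17.6 eV

E_1 = h²/(8m_eL²) = 1.406×10^-19 J.
|ΔE| = |4² − 6²|·E_1 = 20·1.406×10^-19 J = 2.812×10^-18 J = 17.6 eV.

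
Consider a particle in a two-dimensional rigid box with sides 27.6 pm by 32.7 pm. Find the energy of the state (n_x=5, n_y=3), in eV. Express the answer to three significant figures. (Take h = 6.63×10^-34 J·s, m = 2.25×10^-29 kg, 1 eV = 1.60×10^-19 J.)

For a 2D rectangular well E = (h²/8m)·Σ n_i²/L_i² = (6.63×10^-34)²/(8·2.25×10^-29) · [5²/(27.6 pm)² + 3²/(32.7 pm)²].
Evaluating gives E = 1.007×10^-16 J = 629 eV.

E = 629 eV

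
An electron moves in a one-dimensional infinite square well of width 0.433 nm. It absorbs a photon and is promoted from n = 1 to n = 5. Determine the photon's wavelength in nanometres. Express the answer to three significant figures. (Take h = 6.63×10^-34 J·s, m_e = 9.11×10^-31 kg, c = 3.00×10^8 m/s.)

E_1 = h²/(8m_eL²) = 3.217×10^-19 J, so ΔE = (5² − 1²)E_1 = 7.721×10^-18 J.
λ = hc/ΔE = (6.63×10^-34·3.00×10^8)/7.721×10^-18 = 2.58×10^-8 m = 25.8 nm.

λ = 25.8 nm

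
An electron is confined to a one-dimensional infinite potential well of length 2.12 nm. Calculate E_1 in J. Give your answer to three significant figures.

E_1 = 1.34×10^-20 J

For an infinite well E_n = n²h²/(8m_eL²), so E_1 = h²/(8m_eL²) = (6.626×10^-34)²/(8·9.109×10^-31·(2.12×10^-9 m)²) = 1.341×10^-20 J.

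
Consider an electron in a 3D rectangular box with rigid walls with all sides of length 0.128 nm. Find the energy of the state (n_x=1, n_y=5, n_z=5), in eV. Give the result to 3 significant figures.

For a 3D rectangular well E = (h²/8m_e)·Σ n_i²/L_i² = (6.626×10^-34)²/(8·9.109×10^-31) · [1²/(0.128 nm)² + 5²/(0.128 nm)² + 5²/(0.128 nm)²].
Evaluating gives E = 1.875×10^-16 J = 1.17×10^3 eV.

E = 1.17×10^3 eV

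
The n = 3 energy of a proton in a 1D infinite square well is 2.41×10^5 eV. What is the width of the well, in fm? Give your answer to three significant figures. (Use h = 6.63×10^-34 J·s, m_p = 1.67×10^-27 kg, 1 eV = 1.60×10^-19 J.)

L = 87.6 fm

From E_n = n²h²/(8m_pL²), L = n·h/√(8m_pE_n).
E_3 = 2.41×10^5 eV = 3.856×10^-14 J, so L = 3·6.63×10^-34/√(8·1.67×10^-27·3.856×10^-14) = 8.76×10^-14 m = 87.6 fm.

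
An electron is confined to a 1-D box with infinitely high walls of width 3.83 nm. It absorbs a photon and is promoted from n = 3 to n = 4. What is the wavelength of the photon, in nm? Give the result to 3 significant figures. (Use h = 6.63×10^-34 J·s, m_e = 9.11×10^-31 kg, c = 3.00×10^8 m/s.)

E_1 = h²/(8m_eL²) = 4.112×10^-21 J, so ΔE = (4² − 3²)E_1 = 2.878×10^-20 J.
λ = hc/ΔE = (6.63×10^-34·3.00×10^8)/2.878×10^-20 = 6.91×10^-6 m = 6.91×10^3 nm.

λ = 6.91×10^3 nm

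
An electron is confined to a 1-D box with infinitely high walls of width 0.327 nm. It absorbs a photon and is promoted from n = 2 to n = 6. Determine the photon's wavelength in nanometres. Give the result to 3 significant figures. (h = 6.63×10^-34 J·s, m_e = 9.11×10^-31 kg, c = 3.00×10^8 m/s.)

E_1 = h²/(8m_eL²) = 5.641×10^-19 J, so ΔE = (6² − 2²)E_1 = 1.805×10^-17 J.
λ = hc/ΔE = (6.63×10^-34·3.00×10^8)/1.805×10^-17 = 1.10×10^-8 m = 11.0 nm.

λ = 11.0 nm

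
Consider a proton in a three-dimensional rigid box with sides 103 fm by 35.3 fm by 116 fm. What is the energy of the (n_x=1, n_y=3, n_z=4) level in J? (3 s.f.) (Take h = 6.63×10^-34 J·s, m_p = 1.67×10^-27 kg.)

For a 3D rectangular well E = (h²/8m_p)·Σ n_i²/L_i² = (6.63×10^-34)²/(8·1.67×10^-27) · [1²/(103 fm)² + 3²/(35.3 fm)² + 4²/(116 fm)²].
Evaluating gives E = 2.80×10^-13 J.

E = 2.80×10^-13 J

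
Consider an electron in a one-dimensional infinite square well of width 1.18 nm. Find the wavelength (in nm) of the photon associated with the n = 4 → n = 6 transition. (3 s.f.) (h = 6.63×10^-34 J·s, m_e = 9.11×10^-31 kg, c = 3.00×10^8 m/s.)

E_1 = h²/(8m_eL²) = 4.332×10^-20 J, so ΔE = (6² − 4²)E_1 = 8.664×10^-19 J.
λ = hc/ΔE = (6.63×10^-34·3.00×10^8)/8.664×10^-19 = 2.30×10^-7 m = 230 nm.

λ = 230 nm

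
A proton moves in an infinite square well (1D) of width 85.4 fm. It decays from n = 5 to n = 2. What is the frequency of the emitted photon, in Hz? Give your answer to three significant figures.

f = 1.43×10^20 Hz

E_1 = h²/(8m_pL²) = 4.498×10^-15 J and ΔE = (5² − 2²)E_1 = 9.446×10^-14 J.
f = ΔE/h = 9.446×10^-14/6.626×10^-34 = 1.43×10^20 Hz.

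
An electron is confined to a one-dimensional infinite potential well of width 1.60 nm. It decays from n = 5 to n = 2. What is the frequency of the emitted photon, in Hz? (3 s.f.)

E_1 = h²/(8m_eL²) = 2.353×10^-20 J and ΔE = (5² − 2²)E_1 = 4.941×10^-19 J.
f = ΔE/h = 4.941×10^-19/6.626×10^-34 = 7.46×10^14 Hz.

f = 7.46×10^14 Hz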